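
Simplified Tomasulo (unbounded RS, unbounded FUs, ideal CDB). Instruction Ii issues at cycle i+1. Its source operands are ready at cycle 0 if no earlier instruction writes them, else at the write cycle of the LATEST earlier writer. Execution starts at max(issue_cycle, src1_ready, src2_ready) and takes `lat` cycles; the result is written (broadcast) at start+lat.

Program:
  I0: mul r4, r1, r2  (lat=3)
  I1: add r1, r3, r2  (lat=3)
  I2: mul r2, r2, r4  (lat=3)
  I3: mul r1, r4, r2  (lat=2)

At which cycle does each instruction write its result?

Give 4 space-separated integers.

I0 mul r4: issue@1 deps=(None,None) exec_start@1 write@4
I1 add r1: issue@2 deps=(None,None) exec_start@2 write@5
I2 mul r2: issue@3 deps=(None,0) exec_start@4 write@7
I3 mul r1: issue@4 deps=(0,2) exec_start@7 write@9

Answer: 4 5 7 9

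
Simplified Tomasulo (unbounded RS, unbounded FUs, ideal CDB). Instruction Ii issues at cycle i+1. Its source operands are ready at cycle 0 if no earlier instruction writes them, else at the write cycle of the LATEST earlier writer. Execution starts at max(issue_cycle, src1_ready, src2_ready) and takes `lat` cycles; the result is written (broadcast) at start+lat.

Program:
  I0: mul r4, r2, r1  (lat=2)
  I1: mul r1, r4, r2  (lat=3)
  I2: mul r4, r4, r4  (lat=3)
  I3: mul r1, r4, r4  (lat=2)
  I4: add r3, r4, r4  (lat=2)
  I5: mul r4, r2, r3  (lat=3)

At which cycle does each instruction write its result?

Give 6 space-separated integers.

I0 mul r4: issue@1 deps=(None,None) exec_start@1 write@3
I1 mul r1: issue@2 deps=(0,None) exec_start@3 write@6
I2 mul r4: issue@3 deps=(0,0) exec_start@3 write@6
I3 mul r1: issue@4 deps=(2,2) exec_start@6 write@8
I4 add r3: issue@5 deps=(2,2) exec_start@6 write@8
I5 mul r4: issue@6 deps=(None,4) exec_start@8 write@11

Answer: 3 6 6 8 8 11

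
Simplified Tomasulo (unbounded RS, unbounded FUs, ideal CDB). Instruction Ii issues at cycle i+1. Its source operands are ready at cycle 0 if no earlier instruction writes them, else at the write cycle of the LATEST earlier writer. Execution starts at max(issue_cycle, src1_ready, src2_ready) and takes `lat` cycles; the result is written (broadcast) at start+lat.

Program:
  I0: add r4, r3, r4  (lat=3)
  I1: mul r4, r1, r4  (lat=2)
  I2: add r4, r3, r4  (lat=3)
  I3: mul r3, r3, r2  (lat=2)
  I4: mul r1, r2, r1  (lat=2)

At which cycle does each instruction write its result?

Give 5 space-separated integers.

Answer: 4 6 9 6 7

Derivation:
I0 add r4: issue@1 deps=(None,None) exec_start@1 write@4
I1 mul r4: issue@2 deps=(None,0) exec_start@4 write@6
I2 add r4: issue@3 deps=(None,1) exec_start@6 write@9
I3 mul r3: issue@4 deps=(None,None) exec_start@4 write@6
I4 mul r1: issue@5 deps=(None,None) exec_start@5 write@7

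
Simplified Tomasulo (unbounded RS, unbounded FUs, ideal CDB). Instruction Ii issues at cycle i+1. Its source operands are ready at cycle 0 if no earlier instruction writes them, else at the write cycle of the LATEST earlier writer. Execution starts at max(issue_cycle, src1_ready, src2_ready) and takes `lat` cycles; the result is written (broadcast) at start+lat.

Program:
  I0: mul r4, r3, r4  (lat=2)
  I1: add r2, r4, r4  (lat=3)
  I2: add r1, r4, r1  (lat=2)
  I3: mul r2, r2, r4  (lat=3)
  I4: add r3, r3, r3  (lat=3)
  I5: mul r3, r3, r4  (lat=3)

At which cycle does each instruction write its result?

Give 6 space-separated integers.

Answer: 3 6 5 9 8 11

Derivation:
I0 mul r4: issue@1 deps=(None,None) exec_start@1 write@3
I1 add r2: issue@2 deps=(0,0) exec_start@3 write@6
I2 add r1: issue@3 deps=(0,None) exec_start@3 write@5
I3 mul r2: issue@4 deps=(1,0) exec_start@6 write@9
I4 add r3: issue@5 deps=(None,None) exec_start@5 write@8
I5 mul r3: issue@6 deps=(4,0) exec_start@8 write@11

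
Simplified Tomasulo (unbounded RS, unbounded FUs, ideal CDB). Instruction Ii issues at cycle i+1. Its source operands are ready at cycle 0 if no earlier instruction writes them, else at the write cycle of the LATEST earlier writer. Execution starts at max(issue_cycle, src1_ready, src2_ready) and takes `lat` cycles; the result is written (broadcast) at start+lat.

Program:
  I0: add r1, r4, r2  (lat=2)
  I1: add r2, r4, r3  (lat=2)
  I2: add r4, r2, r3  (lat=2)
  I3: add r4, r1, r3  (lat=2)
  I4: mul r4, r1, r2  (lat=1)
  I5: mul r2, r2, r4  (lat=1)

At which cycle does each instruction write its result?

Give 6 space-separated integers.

Answer: 3 4 6 6 6 7

Derivation:
I0 add r1: issue@1 deps=(None,None) exec_start@1 write@3
I1 add r2: issue@2 deps=(None,None) exec_start@2 write@4
I2 add r4: issue@3 deps=(1,None) exec_start@4 write@6
I3 add r4: issue@4 deps=(0,None) exec_start@4 write@6
I4 mul r4: issue@5 deps=(0,1) exec_start@5 write@6
I5 mul r2: issue@6 deps=(1,4) exec_start@6 write@7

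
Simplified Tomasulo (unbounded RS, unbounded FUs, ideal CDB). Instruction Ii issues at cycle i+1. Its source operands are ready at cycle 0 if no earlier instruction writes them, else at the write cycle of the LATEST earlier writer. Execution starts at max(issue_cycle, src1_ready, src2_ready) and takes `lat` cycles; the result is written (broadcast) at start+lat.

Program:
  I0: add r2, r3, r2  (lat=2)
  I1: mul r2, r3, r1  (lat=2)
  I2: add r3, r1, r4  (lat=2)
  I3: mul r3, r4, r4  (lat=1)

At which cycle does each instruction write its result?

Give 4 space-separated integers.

Answer: 3 4 5 5

Derivation:
I0 add r2: issue@1 deps=(None,None) exec_start@1 write@3
I1 mul r2: issue@2 deps=(None,None) exec_start@2 write@4
I2 add r3: issue@3 deps=(None,None) exec_start@3 write@5
I3 mul r3: issue@4 deps=(None,None) exec_start@4 write@5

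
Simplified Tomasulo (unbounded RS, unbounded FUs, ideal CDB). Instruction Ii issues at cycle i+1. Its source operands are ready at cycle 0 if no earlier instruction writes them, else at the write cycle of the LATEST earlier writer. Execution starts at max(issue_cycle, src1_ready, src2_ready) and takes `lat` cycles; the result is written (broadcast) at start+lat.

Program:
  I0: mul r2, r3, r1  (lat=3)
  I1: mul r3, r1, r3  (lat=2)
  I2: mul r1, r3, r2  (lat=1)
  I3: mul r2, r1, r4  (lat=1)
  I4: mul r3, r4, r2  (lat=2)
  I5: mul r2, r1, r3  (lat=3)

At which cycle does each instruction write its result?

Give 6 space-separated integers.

Answer: 4 4 5 6 8 11

Derivation:
I0 mul r2: issue@1 deps=(None,None) exec_start@1 write@4
I1 mul r3: issue@2 deps=(None,None) exec_start@2 write@4
I2 mul r1: issue@3 deps=(1,0) exec_start@4 write@5
I3 mul r2: issue@4 deps=(2,None) exec_start@5 write@6
I4 mul r3: issue@5 deps=(None,3) exec_start@6 write@8
I5 mul r2: issue@6 deps=(2,4) exec_start@8 write@11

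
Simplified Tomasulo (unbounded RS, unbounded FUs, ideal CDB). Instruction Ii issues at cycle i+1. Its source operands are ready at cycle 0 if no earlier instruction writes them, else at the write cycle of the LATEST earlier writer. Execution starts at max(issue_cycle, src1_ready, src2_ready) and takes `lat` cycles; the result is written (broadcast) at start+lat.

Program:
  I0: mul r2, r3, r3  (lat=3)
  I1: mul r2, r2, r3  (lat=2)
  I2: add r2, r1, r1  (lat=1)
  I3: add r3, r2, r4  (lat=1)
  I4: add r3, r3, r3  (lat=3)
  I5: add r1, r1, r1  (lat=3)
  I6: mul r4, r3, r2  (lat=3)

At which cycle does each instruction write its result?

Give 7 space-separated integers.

Answer: 4 6 4 5 8 9 11

Derivation:
I0 mul r2: issue@1 deps=(None,None) exec_start@1 write@4
I1 mul r2: issue@2 deps=(0,None) exec_start@4 write@6
I2 add r2: issue@3 deps=(None,None) exec_start@3 write@4
I3 add r3: issue@4 deps=(2,None) exec_start@4 write@5
I4 add r3: issue@5 deps=(3,3) exec_start@5 write@8
I5 add r1: issue@6 deps=(None,None) exec_start@6 write@9
I6 mul r4: issue@7 deps=(4,2) exec_start@8 write@11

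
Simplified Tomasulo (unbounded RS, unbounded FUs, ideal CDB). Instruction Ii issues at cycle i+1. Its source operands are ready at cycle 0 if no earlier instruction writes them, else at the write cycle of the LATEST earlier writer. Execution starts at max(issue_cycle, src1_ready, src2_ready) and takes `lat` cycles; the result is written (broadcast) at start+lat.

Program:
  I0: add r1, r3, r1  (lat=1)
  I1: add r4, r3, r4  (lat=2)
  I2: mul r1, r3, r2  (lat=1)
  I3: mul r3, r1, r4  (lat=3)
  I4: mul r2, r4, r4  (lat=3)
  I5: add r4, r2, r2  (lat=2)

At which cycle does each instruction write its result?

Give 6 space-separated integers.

I0 add r1: issue@1 deps=(None,None) exec_start@1 write@2
I1 add r4: issue@2 deps=(None,None) exec_start@2 write@4
I2 mul r1: issue@3 deps=(None,None) exec_start@3 write@4
I3 mul r3: issue@4 deps=(2,1) exec_start@4 write@7
I4 mul r2: issue@5 deps=(1,1) exec_start@5 write@8
I5 add r4: issue@6 deps=(4,4) exec_start@8 write@10

Answer: 2 4 4 7 8 10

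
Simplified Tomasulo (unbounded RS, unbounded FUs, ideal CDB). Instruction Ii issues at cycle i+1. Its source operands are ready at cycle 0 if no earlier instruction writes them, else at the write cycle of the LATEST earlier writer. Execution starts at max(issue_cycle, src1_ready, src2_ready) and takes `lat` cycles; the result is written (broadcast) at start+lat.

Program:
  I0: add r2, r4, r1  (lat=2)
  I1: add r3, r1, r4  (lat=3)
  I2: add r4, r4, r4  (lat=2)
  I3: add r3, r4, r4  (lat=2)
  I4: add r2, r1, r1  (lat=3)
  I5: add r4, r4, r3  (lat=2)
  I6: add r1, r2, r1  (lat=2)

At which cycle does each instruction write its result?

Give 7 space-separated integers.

Answer: 3 5 5 7 8 9 10

Derivation:
I0 add r2: issue@1 deps=(None,None) exec_start@1 write@3
I1 add r3: issue@2 deps=(None,None) exec_start@2 write@5
I2 add r4: issue@3 deps=(None,None) exec_start@3 write@5
I3 add r3: issue@4 deps=(2,2) exec_start@5 write@7
I4 add r2: issue@5 deps=(None,None) exec_start@5 write@8
I5 add r4: issue@6 deps=(2,3) exec_start@7 write@9
I6 add r1: issue@7 deps=(4,None) exec_start@8 write@10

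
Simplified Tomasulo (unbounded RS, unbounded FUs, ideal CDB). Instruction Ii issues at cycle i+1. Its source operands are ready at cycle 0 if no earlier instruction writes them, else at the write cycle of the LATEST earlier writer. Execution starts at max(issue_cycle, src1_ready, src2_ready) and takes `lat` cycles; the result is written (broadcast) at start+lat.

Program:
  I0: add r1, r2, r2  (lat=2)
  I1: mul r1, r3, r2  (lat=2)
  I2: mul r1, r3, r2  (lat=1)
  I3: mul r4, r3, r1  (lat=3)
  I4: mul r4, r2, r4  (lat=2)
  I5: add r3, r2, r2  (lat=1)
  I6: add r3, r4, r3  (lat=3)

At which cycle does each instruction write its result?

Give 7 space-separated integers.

Answer: 3 4 4 7 9 7 12

Derivation:
I0 add r1: issue@1 deps=(None,None) exec_start@1 write@3
I1 mul r1: issue@2 deps=(None,None) exec_start@2 write@4
I2 mul r1: issue@3 deps=(None,None) exec_start@3 write@4
I3 mul r4: issue@4 deps=(None,2) exec_start@4 write@7
I4 mul r4: issue@5 deps=(None,3) exec_start@7 write@9
I5 add r3: issue@6 deps=(None,None) exec_start@6 write@7
I6 add r3: issue@7 deps=(4,5) exec_start@9 write@12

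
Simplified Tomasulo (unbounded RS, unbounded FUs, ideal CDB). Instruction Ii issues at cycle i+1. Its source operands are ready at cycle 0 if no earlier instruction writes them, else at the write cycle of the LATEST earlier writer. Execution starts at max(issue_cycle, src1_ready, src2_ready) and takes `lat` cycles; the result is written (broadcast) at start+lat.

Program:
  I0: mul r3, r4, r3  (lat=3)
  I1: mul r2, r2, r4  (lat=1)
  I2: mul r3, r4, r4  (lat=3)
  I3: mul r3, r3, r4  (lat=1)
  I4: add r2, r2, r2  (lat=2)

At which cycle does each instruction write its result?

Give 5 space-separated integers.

Answer: 4 3 6 7 7

Derivation:
I0 mul r3: issue@1 deps=(None,None) exec_start@1 write@4
I1 mul r2: issue@2 deps=(None,None) exec_start@2 write@3
I2 mul r3: issue@3 deps=(None,None) exec_start@3 write@6
I3 mul r3: issue@4 deps=(2,None) exec_start@6 write@7
I4 add r2: issue@5 deps=(1,1) exec_start@5 write@7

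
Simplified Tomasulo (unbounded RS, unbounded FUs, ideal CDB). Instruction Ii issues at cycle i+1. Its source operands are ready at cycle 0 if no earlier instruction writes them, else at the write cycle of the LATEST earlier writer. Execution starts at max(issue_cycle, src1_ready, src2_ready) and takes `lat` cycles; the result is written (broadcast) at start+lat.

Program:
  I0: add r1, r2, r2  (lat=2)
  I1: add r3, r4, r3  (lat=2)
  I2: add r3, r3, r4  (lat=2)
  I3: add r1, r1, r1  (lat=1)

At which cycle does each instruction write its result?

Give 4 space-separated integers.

Answer: 3 4 6 5

Derivation:
I0 add r1: issue@1 deps=(None,None) exec_start@1 write@3
I1 add r3: issue@2 deps=(None,None) exec_start@2 write@4
I2 add r3: issue@3 deps=(1,None) exec_start@4 write@6
I3 add r1: issue@4 deps=(0,0) exec_start@4 write@5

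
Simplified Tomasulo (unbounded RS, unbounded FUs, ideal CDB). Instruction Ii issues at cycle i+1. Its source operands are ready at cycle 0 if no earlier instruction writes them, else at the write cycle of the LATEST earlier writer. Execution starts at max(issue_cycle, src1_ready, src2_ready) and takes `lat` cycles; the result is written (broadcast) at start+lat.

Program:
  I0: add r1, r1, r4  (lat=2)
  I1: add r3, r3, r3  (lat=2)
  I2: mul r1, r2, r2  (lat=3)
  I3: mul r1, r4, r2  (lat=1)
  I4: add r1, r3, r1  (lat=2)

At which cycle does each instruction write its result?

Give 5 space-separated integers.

Answer: 3 4 6 5 7

Derivation:
I0 add r1: issue@1 deps=(None,None) exec_start@1 write@3
I1 add r3: issue@2 deps=(None,None) exec_start@2 write@4
I2 mul r1: issue@3 deps=(None,None) exec_start@3 write@6
I3 mul r1: issue@4 deps=(None,None) exec_start@4 write@5
I4 add r1: issue@5 deps=(1,3) exec_start@5 write@7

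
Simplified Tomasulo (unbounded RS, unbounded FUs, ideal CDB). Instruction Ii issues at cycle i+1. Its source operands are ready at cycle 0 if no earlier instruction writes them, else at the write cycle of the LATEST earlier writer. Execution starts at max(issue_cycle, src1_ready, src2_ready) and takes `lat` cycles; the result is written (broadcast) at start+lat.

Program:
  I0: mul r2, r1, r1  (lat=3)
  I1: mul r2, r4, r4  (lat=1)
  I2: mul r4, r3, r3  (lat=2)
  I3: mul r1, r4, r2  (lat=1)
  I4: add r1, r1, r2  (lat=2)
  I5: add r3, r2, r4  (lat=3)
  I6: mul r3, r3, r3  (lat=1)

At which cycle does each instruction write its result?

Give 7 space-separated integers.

Answer: 4 3 5 6 8 9 10

Derivation:
I0 mul r2: issue@1 deps=(None,None) exec_start@1 write@4
I1 mul r2: issue@2 deps=(None,None) exec_start@2 write@3
I2 mul r4: issue@3 deps=(None,None) exec_start@3 write@5
I3 mul r1: issue@4 deps=(2,1) exec_start@5 write@6
I4 add r1: issue@5 deps=(3,1) exec_start@6 write@8
I5 add r3: issue@6 deps=(1,2) exec_start@6 write@9
I6 mul r3: issue@7 deps=(5,5) exec_start@9 write@10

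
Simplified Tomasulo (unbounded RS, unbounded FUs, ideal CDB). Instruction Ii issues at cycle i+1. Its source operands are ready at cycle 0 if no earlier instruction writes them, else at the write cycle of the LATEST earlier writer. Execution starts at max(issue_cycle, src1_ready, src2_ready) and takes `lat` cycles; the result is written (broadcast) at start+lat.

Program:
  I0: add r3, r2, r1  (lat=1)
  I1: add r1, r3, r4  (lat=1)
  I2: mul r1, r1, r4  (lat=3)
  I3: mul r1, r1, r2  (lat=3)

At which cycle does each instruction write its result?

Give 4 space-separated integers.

Answer: 2 3 6 9

Derivation:
I0 add r3: issue@1 deps=(None,None) exec_start@1 write@2
I1 add r1: issue@2 deps=(0,None) exec_start@2 write@3
I2 mul r1: issue@3 deps=(1,None) exec_start@3 write@6
I3 mul r1: issue@4 deps=(2,None) exec_start@6 write@9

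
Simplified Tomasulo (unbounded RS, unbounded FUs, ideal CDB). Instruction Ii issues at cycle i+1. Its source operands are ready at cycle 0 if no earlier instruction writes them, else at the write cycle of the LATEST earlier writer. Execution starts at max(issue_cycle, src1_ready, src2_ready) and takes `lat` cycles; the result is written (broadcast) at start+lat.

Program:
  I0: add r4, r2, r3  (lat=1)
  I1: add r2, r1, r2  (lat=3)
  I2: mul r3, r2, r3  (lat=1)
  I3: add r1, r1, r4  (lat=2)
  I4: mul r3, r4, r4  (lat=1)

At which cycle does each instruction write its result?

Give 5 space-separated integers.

Answer: 2 5 6 6 6

Derivation:
I0 add r4: issue@1 deps=(None,None) exec_start@1 write@2
I1 add r2: issue@2 deps=(None,None) exec_start@2 write@5
I2 mul r3: issue@3 deps=(1,None) exec_start@5 write@6
I3 add r1: issue@4 deps=(None,0) exec_start@4 write@6
I4 mul r3: issue@5 deps=(0,0) exec_start@5 write@6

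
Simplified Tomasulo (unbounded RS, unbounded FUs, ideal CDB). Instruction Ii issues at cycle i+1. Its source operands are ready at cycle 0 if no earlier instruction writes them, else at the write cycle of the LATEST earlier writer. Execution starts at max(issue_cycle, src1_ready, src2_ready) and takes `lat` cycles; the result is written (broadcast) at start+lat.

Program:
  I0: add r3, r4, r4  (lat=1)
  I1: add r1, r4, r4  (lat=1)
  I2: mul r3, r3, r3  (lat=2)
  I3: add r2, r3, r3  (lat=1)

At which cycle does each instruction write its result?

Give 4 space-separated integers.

I0 add r3: issue@1 deps=(None,None) exec_start@1 write@2
I1 add r1: issue@2 deps=(None,None) exec_start@2 write@3
I2 mul r3: issue@3 deps=(0,0) exec_start@3 write@5
I3 add r2: issue@4 deps=(2,2) exec_start@5 write@6

Answer: 2 3 5 6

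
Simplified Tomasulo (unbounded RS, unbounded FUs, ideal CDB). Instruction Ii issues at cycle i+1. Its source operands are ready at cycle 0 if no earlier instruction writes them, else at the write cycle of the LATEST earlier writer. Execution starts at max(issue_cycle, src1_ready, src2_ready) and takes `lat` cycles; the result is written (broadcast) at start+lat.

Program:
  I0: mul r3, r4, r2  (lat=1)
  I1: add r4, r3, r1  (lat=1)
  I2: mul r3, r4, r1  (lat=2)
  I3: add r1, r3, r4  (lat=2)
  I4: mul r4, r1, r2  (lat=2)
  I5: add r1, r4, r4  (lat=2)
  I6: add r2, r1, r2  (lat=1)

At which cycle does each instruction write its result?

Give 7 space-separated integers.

Answer: 2 3 5 7 9 11 12

Derivation:
I0 mul r3: issue@1 deps=(None,None) exec_start@1 write@2
I1 add r4: issue@2 deps=(0,None) exec_start@2 write@3
I2 mul r3: issue@3 deps=(1,None) exec_start@3 write@5
I3 add r1: issue@4 deps=(2,1) exec_start@5 write@7
I4 mul r4: issue@5 deps=(3,None) exec_start@7 write@9
I5 add r1: issue@6 deps=(4,4) exec_start@9 write@11
I6 add r2: issue@7 deps=(5,None) exec_start@11 write@12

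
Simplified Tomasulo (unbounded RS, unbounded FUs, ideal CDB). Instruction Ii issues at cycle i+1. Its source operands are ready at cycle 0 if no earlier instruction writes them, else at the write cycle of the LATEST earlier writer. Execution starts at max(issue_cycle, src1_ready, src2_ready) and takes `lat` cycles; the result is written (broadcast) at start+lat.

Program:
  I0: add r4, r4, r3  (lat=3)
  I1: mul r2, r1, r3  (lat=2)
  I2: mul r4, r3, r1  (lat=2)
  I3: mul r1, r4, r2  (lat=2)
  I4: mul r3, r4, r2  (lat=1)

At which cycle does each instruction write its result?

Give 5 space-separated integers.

Answer: 4 4 5 7 6

Derivation:
I0 add r4: issue@1 deps=(None,None) exec_start@1 write@4
I1 mul r2: issue@2 deps=(None,None) exec_start@2 write@4
I2 mul r4: issue@3 deps=(None,None) exec_start@3 write@5
I3 mul r1: issue@4 deps=(2,1) exec_start@5 write@7
I4 mul r3: issue@5 deps=(2,1) exec_start@5 write@6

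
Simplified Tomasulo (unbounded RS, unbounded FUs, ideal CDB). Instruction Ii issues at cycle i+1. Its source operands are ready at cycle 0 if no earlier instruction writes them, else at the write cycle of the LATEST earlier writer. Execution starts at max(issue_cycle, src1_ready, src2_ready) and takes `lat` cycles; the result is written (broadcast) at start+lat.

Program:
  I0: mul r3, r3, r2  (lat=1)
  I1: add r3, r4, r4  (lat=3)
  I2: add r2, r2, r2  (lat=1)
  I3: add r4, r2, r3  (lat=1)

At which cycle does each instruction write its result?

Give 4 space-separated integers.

I0 mul r3: issue@1 deps=(None,None) exec_start@1 write@2
I1 add r3: issue@2 deps=(None,None) exec_start@2 write@5
I2 add r2: issue@3 deps=(None,None) exec_start@3 write@4
I3 add r4: issue@4 deps=(2,1) exec_start@5 write@6

Answer: 2 5 4 6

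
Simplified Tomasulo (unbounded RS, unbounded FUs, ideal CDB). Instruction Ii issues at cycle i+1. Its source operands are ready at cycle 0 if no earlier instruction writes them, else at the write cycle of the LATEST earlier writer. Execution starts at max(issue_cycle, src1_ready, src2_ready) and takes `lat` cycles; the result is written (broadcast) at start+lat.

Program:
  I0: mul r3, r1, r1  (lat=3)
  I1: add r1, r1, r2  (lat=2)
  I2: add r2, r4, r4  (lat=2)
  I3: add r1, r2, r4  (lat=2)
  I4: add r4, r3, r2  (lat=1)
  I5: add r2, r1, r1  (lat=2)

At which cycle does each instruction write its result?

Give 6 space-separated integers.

I0 mul r3: issue@1 deps=(None,None) exec_start@1 write@4
I1 add r1: issue@2 deps=(None,None) exec_start@2 write@4
I2 add r2: issue@3 deps=(None,None) exec_start@3 write@5
I3 add r1: issue@4 deps=(2,None) exec_start@5 write@7
I4 add r4: issue@5 deps=(0,2) exec_start@5 write@6
I5 add r2: issue@6 deps=(3,3) exec_start@7 write@9

Answer: 4 4 5 7 6 9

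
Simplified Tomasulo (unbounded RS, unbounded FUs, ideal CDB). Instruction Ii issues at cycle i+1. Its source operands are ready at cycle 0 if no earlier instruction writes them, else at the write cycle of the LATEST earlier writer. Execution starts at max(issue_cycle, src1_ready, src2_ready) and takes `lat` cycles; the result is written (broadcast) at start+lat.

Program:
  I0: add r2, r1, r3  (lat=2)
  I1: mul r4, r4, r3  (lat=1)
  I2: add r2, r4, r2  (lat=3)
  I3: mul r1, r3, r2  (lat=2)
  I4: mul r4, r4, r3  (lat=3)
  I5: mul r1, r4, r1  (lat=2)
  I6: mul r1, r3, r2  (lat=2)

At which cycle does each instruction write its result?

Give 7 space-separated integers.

Answer: 3 3 6 8 8 10 9

Derivation:
I0 add r2: issue@1 deps=(None,None) exec_start@1 write@3
I1 mul r4: issue@2 deps=(None,None) exec_start@2 write@3
I2 add r2: issue@3 deps=(1,0) exec_start@3 write@6
I3 mul r1: issue@4 deps=(None,2) exec_start@6 write@8
I4 mul r4: issue@5 deps=(1,None) exec_start@5 write@8
I5 mul r1: issue@6 deps=(4,3) exec_start@8 write@10
I6 mul r1: issue@7 deps=(None,2) exec_start@7 write@9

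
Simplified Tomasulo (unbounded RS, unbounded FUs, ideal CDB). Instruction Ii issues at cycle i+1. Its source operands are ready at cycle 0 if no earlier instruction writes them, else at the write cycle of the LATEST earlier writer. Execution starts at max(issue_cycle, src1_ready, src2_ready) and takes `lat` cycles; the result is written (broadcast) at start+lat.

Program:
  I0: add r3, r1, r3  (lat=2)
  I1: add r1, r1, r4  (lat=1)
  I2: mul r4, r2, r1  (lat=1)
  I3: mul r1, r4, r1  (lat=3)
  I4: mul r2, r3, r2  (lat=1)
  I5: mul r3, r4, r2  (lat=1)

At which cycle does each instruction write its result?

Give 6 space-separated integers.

I0 add r3: issue@1 deps=(None,None) exec_start@1 write@3
I1 add r1: issue@2 deps=(None,None) exec_start@2 write@3
I2 mul r4: issue@3 deps=(None,1) exec_start@3 write@4
I3 mul r1: issue@4 deps=(2,1) exec_start@4 write@7
I4 mul r2: issue@5 deps=(0,None) exec_start@5 write@6
I5 mul r3: issue@6 deps=(2,4) exec_start@6 write@7

Answer: 3 3 4 7 6 7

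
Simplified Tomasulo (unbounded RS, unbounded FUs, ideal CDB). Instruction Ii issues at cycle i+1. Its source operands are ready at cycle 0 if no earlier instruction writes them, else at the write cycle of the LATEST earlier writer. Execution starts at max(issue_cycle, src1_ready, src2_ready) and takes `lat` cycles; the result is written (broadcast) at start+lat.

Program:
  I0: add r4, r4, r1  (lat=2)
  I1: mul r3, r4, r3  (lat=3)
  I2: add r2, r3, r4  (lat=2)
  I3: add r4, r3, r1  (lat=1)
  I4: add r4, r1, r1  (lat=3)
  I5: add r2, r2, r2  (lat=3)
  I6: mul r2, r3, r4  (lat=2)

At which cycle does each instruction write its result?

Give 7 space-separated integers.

I0 add r4: issue@1 deps=(None,None) exec_start@1 write@3
I1 mul r3: issue@2 deps=(0,None) exec_start@3 write@6
I2 add r2: issue@3 deps=(1,0) exec_start@6 write@8
I3 add r4: issue@4 deps=(1,None) exec_start@6 write@7
I4 add r4: issue@5 deps=(None,None) exec_start@5 write@8
I5 add r2: issue@6 deps=(2,2) exec_start@8 write@11
I6 mul r2: issue@7 deps=(1,4) exec_start@8 write@10

Answer: 3 6 8 7 8 11 10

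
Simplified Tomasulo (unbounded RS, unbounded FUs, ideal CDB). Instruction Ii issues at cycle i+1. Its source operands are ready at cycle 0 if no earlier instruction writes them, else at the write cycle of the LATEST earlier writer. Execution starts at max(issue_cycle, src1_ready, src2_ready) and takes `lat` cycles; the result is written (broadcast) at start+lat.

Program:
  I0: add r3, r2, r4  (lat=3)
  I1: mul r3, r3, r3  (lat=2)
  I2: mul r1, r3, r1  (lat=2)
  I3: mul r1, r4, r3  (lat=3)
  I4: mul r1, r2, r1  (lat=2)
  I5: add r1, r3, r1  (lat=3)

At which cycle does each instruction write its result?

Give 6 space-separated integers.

I0 add r3: issue@1 deps=(None,None) exec_start@1 write@4
I1 mul r3: issue@2 deps=(0,0) exec_start@4 write@6
I2 mul r1: issue@3 deps=(1,None) exec_start@6 write@8
I3 mul r1: issue@4 deps=(None,1) exec_start@6 write@9
I4 mul r1: issue@5 deps=(None,3) exec_start@9 write@11
I5 add r1: issue@6 deps=(1,4) exec_start@11 write@14

Answer: 4 6 8 9 11 14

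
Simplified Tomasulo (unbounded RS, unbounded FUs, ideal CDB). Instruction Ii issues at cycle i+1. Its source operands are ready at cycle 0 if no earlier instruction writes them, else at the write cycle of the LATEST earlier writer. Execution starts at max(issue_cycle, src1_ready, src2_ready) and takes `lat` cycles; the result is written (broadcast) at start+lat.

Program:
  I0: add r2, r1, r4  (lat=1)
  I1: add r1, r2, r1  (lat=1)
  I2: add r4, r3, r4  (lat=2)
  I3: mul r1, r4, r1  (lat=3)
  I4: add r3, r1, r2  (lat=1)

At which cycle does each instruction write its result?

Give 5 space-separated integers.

Answer: 2 3 5 8 9

Derivation:
I0 add r2: issue@1 deps=(None,None) exec_start@1 write@2
I1 add r1: issue@2 deps=(0,None) exec_start@2 write@3
I2 add r4: issue@3 deps=(None,None) exec_start@3 write@5
I3 mul r1: issue@4 deps=(2,1) exec_start@5 write@8
I4 add r3: issue@5 deps=(3,0) exec_start@8 write@9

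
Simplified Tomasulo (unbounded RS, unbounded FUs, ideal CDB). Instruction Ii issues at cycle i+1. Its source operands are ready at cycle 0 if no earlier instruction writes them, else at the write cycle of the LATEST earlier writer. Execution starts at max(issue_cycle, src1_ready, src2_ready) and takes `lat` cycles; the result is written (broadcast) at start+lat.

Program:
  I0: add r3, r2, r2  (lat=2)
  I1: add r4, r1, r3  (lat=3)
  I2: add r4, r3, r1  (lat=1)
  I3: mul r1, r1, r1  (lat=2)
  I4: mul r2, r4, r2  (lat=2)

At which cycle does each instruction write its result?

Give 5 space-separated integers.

I0 add r3: issue@1 deps=(None,None) exec_start@1 write@3
I1 add r4: issue@2 deps=(None,0) exec_start@3 write@6
I2 add r4: issue@3 deps=(0,None) exec_start@3 write@4
I3 mul r1: issue@4 deps=(None,None) exec_start@4 write@6
I4 mul r2: issue@5 deps=(2,None) exec_start@5 write@7

Answer: 3 6 4 6 7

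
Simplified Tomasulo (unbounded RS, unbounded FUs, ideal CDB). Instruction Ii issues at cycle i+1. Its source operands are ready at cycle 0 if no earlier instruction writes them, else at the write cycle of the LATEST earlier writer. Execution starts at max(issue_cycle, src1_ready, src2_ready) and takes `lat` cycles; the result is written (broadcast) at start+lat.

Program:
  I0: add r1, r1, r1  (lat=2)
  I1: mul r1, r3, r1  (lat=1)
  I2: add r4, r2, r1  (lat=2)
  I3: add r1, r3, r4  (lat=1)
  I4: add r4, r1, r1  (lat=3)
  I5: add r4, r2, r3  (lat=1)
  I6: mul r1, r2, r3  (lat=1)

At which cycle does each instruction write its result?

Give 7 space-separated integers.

Answer: 3 4 6 7 10 7 8

Derivation:
I0 add r1: issue@1 deps=(None,None) exec_start@1 write@3
I1 mul r1: issue@2 deps=(None,0) exec_start@3 write@4
I2 add r4: issue@3 deps=(None,1) exec_start@4 write@6
I3 add r1: issue@4 deps=(None,2) exec_start@6 write@7
I4 add r4: issue@5 deps=(3,3) exec_start@7 write@10
I5 add r4: issue@6 deps=(None,None) exec_start@6 write@7
I6 mul r1: issue@7 deps=(None,None) exec_start@7 write@8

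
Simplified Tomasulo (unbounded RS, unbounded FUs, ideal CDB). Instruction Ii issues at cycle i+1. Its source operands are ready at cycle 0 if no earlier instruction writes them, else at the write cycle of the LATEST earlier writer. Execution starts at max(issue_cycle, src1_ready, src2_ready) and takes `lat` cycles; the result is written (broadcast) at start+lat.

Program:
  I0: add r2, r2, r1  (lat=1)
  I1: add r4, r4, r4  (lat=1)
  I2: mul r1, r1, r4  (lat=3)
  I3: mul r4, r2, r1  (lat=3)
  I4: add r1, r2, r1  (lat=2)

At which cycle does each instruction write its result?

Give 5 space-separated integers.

I0 add r2: issue@1 deps=(None,None) exec_start@1 write@2
I1 add r4: issue@2 deps=(None,None) exec_start@2 write@3
I2 mul r1: issue@3 deps=(None,1) exec_start@3 write@6
I3 mul r4: issue@4 deps=(0,2) exec_start@6 write@9
I4 add r1: issue@5 deps=(0,2) exec_start@6 write@8

Answer: 2 3 6 9 8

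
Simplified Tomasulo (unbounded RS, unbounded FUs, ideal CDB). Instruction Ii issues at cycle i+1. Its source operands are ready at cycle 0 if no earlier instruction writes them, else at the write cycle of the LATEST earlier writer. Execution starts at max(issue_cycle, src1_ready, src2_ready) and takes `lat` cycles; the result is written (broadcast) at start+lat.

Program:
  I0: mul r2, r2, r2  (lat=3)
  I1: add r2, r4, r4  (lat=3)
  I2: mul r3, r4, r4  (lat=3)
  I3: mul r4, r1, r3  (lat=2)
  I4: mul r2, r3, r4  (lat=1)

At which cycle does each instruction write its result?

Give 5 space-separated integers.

I0 mul r2: issue@1 deps=(None,None) exec_start@1 write@4
I1 add r2: issue@2 deps=(None,None) exec_start@2 write@5
I2 mul r3: issue@3 deps=(None,None) exec_start@3 write@6
I3 mul r4: issue@4 deps=(None,2) exec_start@6 write@8
I4 mul r2: issue@5 deps=(2,3) exec_start@8 write@9

Answer: 4 5 6 8 9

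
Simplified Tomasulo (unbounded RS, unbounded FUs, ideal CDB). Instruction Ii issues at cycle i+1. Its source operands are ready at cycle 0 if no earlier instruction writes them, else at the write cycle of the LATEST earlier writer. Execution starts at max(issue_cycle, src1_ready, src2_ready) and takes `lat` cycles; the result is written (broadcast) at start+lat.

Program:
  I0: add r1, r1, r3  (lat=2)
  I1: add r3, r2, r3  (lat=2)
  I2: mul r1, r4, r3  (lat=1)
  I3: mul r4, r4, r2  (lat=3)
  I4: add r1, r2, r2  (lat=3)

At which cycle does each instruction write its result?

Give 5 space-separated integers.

Answer: 3 4 5 7 8

Derivation:
I0 add r1: issue@1 deps=(None,None) exec_start@1 write@3
I1 add r3: issue@2 deps=(None,None) exec_start@2 write@4
I2 mul r1: issue@3 deps=(None,1) exec_start@4 write@5
I3 mul r4: issue@4 deps=(None,None) exec_start@4 write@7
I4 add r1: issue@5 deps=(None,None) exec_start@5 write@8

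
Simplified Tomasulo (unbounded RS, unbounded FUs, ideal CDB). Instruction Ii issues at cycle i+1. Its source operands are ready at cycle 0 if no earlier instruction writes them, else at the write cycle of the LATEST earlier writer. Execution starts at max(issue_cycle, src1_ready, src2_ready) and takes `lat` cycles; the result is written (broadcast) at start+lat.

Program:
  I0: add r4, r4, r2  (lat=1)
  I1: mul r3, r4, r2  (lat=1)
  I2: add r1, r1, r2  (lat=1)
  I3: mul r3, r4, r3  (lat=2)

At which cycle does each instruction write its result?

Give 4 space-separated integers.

I0 add r4: issue@1 deps=(None,None) exec_start@1 write@2
I1 mul r3: issue@2 deps=(0,None) exec_start@2 write@3
I2 add r1: issue@3 deps=(None,None) exec_start@3 write@4
I3 mul r3: issue@4 deps=(0,1) exec_start@4 write@6

Answer: 2 3 4 6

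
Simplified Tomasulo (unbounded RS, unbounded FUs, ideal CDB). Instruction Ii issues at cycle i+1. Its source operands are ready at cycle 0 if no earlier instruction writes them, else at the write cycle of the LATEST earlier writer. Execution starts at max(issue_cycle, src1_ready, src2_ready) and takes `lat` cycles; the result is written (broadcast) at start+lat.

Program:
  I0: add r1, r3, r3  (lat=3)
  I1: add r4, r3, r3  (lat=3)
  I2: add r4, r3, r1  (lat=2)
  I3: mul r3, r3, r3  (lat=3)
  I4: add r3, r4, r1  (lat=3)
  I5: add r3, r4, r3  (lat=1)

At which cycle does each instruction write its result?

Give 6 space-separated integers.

Answer: 4 5 6 7 9 10

Derivation:
I0 add r1: issue@1 deps=(None,None) exec_start@1 write@4
I1 add r4: issue@2 deps=(None,None) exec_start@2 write@5
I2 add r4: issue@3 deps=(None,0) exec_start@4 write@6
I3 mul r3: issue@4 deps=(None,None) exec_start@4 write@7
I4 add r3: issue@5 deps=(2,0) exec_start@6 write@9
I5 add r3: issue@6 deps=(2,4) exec_start@9 write@10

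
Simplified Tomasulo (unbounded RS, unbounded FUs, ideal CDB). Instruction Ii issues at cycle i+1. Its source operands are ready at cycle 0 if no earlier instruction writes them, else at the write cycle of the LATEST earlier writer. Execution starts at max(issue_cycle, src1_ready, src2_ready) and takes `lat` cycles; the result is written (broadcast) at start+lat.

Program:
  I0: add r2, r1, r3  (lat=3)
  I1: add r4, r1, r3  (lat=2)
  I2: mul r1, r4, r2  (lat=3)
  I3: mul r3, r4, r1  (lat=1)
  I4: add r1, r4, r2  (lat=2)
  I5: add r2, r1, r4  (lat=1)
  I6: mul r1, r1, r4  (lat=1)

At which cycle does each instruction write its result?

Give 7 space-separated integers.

Answer: 4 4 7 8 7 8 8

Derivation:
I0 add r2: issue@1 deps=(None,None) exec_start@1 write@4
I1 add r4: issue@2 deps=(None,None) exec_start@2 write@4
I2 mul r1: issue@3 deps=(1,0) exec_start@4 write@7
I3 mul r3: issue@4 deps=(1,2) exec_start@7 write@8
I4 add r1: issue@5 deps=(1,0) exec_start@5 write@7
I5 add r2: issue@6 deps=(4,1) exec_start@7 write@8
I6 mul r1: issue@7 deps=(4,1) exec_start@7 write@8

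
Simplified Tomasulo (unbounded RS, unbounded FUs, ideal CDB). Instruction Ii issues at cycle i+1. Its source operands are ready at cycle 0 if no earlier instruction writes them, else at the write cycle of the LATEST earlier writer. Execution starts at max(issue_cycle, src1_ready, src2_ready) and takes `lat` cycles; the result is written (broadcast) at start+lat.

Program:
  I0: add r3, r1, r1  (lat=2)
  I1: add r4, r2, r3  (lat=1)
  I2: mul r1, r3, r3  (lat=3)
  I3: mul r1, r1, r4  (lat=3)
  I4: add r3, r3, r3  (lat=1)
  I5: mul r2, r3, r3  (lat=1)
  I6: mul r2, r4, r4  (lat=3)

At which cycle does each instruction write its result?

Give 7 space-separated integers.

I0 add r3: issue@1 deps=(None,None) exec_start@1 write@3
I1 add r4: issue@2 deps=(None,0) exec_start@3 write@4
I2 mul r1: issue@3 deps=(0,0) exec_start@3 write@6
I3 mul r1: issue@4 deps=(2,1) exec_start@6 write@9
I4 add r3: issue@5 deps=(0,0) exec_start@5 write@6
I5 mul r2: issue@6 deps=(4,4) exec_start@6 write@7
I6 mul r2: issue@7 deps=(1,1) exec_start@7 write@10

Answer: 3 4 6 9 6 7 10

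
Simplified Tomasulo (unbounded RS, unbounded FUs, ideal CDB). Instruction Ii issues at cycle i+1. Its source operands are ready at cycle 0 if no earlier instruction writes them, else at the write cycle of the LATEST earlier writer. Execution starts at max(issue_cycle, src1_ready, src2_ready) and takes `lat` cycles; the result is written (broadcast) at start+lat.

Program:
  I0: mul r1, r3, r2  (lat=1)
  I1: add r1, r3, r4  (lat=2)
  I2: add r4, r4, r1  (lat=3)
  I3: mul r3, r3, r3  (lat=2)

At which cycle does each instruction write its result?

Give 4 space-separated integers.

I0 mul r1: issue@1 deps=(None,None) exec_start@1 write@2
I1 add r1: issue@2 deps=(None,None) exec_start@2 write@4
I2 add r4: issue@3 deps=(None,1) exec_start@4 write@7
I3 mul r3: issue@4 deps=(None,None) exec_start@4 write@6

Answer: 2 4 7 6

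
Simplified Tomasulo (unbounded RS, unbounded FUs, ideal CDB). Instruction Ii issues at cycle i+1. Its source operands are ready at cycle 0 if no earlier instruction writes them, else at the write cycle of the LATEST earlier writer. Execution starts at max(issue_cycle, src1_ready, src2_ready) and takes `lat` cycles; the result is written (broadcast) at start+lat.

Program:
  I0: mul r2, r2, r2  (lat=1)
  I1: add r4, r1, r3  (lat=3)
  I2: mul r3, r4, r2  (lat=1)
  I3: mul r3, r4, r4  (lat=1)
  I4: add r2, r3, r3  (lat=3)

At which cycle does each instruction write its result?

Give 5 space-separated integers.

Answer: 2 5 6 6 9

Derivation:
I0 mul r2: issue@1 deps=(None,None) exec_start@1 write@2
I1 add r4: issue@2 deps=(None,None) exec_start@2 write@5
I2 mul r3: issue@3 deps=(1,0) exec_start@5 write@6
I3 mul r3: issue@4 deps=(1,1) exec_start@5 write@6
I4 add r2: issue@5 deps=(3,3) exec_start@6 write@9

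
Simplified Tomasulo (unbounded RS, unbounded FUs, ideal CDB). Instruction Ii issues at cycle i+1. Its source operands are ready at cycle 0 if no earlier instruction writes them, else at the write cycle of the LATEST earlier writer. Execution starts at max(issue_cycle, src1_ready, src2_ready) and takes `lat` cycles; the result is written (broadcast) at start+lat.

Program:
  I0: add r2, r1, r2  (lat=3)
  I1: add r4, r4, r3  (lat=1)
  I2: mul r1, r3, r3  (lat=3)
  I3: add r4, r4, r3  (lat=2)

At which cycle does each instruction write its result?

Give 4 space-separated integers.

I0 add r2: issue@1 deps=(None,None) exec_start@1 write@4
I1 add r4: issue@2 deps=(None,None) exec_start@2 write@3
I2 mul r1: issue@3 deps=(None,None) exec_start@3 write@6
I3 add r4: issue@4 deps=(1,None) exec_start@4 write@6

Answer: 4 3 6 6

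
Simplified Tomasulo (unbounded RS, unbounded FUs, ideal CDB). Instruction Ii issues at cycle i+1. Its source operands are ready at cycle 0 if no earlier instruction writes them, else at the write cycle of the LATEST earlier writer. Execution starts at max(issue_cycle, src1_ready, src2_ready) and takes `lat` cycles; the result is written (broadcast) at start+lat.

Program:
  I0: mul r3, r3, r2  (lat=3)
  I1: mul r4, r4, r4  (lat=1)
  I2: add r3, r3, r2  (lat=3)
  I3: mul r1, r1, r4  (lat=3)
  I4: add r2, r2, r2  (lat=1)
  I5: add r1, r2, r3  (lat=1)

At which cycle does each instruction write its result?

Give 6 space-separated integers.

Answer: 4 3 7 7 6 8

Derivation:
I0 mul r3: issue@1 deps=(None,None) exec_start@1 write@4
I1 mul r4: issue@2 deps=(None,None) exec_start@2 write@3
I2 add r3: issue@3 deps=(0,None) exec_start@4 write@7
I3 mul r1: issue@4 deps=(None,1) exec_start@4 write@7
I4 add r2: issue@5 deps=(None,None) exec_start@5 write@6
I5 add r1: issue@6 deps=(4,2) exec_start@7 write@8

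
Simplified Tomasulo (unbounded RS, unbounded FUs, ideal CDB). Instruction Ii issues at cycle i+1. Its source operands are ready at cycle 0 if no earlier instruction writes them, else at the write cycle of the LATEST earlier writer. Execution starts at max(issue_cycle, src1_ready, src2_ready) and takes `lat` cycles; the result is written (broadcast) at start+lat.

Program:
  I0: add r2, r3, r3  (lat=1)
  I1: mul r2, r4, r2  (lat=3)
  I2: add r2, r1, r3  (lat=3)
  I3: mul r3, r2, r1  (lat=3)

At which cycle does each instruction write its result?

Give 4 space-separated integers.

I0 add r2: issue@1 deps=(None,None) exec_start@1 write@2
I1 mul r2: issue@2 deps=(None,0) exec_start@2 write@5
I2 add r2: issue@3 deps=(None,None) exec_start@3 write@6
I3 mul r3: issue@4 deps=(2,None) exec_start@6 write@9

Answer: 2 5 6 9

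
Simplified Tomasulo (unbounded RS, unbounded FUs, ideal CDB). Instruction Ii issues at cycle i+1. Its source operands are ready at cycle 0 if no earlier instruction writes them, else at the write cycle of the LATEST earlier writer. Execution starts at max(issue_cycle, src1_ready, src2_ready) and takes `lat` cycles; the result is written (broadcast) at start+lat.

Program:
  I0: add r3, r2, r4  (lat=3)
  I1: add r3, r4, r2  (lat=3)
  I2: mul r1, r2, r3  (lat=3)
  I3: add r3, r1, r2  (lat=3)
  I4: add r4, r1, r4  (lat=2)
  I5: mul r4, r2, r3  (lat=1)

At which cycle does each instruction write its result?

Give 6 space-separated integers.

I0 add r3: issue@1 deps=(None,None) exec_start@1 write@4
I1 add r3: issue@2 deps=(None,None) exec_start@2 write@5
I2 mul r1: issue@3 deps=(None,1) exec_start@5 write@8
I3 add r3: issue@4 deps=(2,None) exec_start@8 write@11
I4 add r4: issue@5 deps=(2,None) exec_start@8 write@10
I5 mul r4: issue@6 deps=(None,3) exec_start@11 write@12

Answer: 4 5 8 11 10 12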